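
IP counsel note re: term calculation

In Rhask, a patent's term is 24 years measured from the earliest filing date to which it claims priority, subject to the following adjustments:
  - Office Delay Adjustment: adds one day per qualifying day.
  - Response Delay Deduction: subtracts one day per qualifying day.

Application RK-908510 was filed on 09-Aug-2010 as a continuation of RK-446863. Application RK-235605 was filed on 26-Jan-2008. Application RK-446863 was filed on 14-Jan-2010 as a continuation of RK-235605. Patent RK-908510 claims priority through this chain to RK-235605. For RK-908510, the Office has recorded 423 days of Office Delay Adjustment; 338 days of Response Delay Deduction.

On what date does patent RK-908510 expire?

Earliest priority filing: 26 January 2008.
Base term: 26 January 2008 + 24 years → 26 January 2032.
Office Delay Adjustment: +423 days → 24 March 2033.
Response Delay Deduction: −338 days → 20 April 2032.

April 20, 2032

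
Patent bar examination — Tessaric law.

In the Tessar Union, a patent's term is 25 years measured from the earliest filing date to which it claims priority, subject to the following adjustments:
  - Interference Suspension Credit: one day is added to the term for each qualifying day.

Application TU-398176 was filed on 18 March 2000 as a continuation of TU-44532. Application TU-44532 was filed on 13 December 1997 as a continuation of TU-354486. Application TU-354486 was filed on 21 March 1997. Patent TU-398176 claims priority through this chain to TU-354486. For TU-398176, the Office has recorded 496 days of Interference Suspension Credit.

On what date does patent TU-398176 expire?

Earliest priority filing: 21 March 1997.
Base term: 21 March 1997 + 25 years → 21 March 2022.
Interference Suspension Credit: +496 days → 30 July 2023.

2023-07-30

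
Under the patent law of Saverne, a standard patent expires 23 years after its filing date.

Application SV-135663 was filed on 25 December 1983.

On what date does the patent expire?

2006-12-25

Filing date + 23 years → 25 December 2006.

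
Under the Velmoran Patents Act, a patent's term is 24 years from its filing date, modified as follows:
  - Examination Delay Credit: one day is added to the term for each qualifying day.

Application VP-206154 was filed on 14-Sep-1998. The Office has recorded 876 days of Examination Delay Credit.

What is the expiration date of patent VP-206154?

2025-02-06

Base term: filing date + 24 years → 14 September 2022.
Examination Delay Credit: +876 days → 6 February 2025.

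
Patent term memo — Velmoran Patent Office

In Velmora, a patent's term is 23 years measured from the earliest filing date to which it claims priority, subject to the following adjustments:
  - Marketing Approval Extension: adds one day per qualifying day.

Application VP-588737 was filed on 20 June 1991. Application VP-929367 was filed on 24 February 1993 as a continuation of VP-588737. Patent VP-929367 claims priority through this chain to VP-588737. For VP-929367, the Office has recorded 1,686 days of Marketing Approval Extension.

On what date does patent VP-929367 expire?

2019-01-31

Earliest priority filing: 20 June 1991.
Base term: 20 June 1991 + 23 years → 20 June 2014.
Marketing Approval Extension: +1686 days → 31 January 2019.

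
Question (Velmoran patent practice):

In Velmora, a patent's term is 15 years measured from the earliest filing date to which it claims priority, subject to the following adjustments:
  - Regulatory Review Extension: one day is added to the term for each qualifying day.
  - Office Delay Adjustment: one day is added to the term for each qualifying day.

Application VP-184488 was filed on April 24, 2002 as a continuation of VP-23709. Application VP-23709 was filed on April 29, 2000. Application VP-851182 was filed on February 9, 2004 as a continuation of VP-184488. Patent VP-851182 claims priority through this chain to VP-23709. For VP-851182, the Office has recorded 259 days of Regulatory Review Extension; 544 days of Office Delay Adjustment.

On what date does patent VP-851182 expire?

Earliest priority filing: 29 April 2000.
Base term: 29 April 2000 + 15 years → 29 April 2015.
Regulatory Review Extension: +259 days → 13 January 2016.
Office Delay Adjustment: +544 days → 10 July 2017.

July 10, 2017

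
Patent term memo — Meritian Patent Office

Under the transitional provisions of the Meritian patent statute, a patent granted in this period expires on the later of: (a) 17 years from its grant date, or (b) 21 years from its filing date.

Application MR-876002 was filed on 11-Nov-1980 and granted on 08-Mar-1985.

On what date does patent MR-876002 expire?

(a) grant + 17 years → 8 March 2002.
(b) filing + 21 years → 11 November 2001.
Later of the two: 8 March 2002.

2002-03-08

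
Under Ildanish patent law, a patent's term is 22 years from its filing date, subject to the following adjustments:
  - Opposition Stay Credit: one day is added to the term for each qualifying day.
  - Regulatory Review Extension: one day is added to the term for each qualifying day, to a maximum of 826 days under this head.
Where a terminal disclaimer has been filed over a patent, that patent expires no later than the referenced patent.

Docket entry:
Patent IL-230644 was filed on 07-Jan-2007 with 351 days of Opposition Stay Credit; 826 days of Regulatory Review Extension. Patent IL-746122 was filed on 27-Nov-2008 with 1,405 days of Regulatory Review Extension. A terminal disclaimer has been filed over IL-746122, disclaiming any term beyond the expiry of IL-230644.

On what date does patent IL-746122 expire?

March 29, 2032

Natural term of IL-746122:
  Base: filing + 22 years → 27 November 2030.
  Regulatory Review Extension: 1405 days claimed exceeds the 826-day cap, so +826 days → 2 March 2033.
Expiry of referenced patent IL-230644:
  Base: filing + 22 years → 7 January 2029.
  Opposition Stay Credit: +351 days → 24 December 2029.
  Regulatory Review Extension: 826 days (within the 826-day cap) → +826 days → 29 March 2032.
Terminal disclaimer: IL-746122 expires on the earlier of 2 March 2033 and 29 March 2032.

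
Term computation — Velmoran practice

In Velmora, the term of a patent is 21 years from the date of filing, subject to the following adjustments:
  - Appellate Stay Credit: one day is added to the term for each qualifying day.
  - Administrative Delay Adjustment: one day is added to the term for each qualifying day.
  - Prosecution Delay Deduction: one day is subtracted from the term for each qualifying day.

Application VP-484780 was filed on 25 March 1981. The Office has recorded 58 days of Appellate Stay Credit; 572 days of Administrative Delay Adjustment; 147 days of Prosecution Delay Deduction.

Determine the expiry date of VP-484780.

Base term: filing date + 21 years → 25 March 2002.
Appellate Stay Credit: +58 days → 22 May 2002.
Administrative Delay Adjustment: +572 days → 15 December 2003.
Prosecution Delay Deduction: −147 days → 21 July 2003.

July 21, 2003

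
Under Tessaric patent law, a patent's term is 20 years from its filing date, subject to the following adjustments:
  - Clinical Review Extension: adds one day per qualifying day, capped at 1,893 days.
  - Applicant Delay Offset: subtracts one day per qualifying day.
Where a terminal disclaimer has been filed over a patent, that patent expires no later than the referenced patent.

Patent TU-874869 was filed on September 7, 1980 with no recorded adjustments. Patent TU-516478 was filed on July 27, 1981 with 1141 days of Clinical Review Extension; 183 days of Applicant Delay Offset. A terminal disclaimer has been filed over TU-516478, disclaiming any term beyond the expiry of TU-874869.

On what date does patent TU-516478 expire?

Natural term of TU-516478:
  Base: filing + 20 years → 27 July 2001.
  Clinical Review Extension: 1141 days (within the 1893-day cap) → +1141 days → 10 September 2004.
  Applicant Delay Offset: −183 days → 11 March 2004.
Expiry of referenced patent TU-874869:
  Base: filing + 20 years → 7 September 2000.
Terminal disclaimer: TU-516478 expires on the earlier of 11 March 2004 and 7 September 2000.

September 7, 2000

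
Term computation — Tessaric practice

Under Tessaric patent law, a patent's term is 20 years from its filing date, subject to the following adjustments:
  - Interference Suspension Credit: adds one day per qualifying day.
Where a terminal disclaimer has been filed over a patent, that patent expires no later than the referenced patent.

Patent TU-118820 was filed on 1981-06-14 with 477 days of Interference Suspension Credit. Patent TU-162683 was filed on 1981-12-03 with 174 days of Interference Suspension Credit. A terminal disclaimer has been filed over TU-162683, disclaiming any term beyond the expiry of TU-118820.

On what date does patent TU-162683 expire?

Natural term of TU-162683:
  Base: filing + 20 years → 3 December 2001.
  Interference Suspension Credit: +174 days → 26 May 2002.
Expiry of referenced patent TU-118820:
  Base: filing + 20 years → 14 June 2001.
  Interference Suspension Credit: +477 days → 4 October 2002.
Terminal disclaimer: TU-162683 expires on the earlier of 26 May 2002 and 4 October 2002.

2002-05-26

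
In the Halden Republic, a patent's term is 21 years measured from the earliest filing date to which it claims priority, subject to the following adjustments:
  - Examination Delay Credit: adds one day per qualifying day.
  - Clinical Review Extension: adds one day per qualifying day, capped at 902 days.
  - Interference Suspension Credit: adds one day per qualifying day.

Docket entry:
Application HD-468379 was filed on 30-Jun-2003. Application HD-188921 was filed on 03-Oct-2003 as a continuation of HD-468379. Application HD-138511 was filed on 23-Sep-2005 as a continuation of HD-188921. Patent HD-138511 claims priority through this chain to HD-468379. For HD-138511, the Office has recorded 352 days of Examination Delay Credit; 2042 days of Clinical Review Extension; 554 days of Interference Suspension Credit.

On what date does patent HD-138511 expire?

2029-06-12

Earliest priority filing: 30 June 2003.
Base term: 30 June 2003 + 21 years → 30 June 2024.
Examination Delay Credit: +352 days → 17 June 2025.
Clinical Review Extension: 2042 days claimed exceeds the 902-day cap, so +902 days → 6 December 2027.
Interference Suspension Credit: +554 days → 12 June 2029.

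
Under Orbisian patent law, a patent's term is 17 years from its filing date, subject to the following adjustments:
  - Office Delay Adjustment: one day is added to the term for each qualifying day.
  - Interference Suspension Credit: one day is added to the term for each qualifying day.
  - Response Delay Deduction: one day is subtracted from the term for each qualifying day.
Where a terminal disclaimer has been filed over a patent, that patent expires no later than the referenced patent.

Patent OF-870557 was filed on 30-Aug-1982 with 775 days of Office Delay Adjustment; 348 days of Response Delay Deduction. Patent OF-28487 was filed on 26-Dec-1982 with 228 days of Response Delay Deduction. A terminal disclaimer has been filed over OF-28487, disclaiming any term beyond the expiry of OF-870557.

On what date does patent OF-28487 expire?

Natural term of OF-28487:
  Base: filing + 17 years → 26 December 1999.
  Response Delay Deduction: −228 days → 12 May 1999.
Expiry of referenced patent OF-870557:
  Base: filing + 17 years → 30 August 1999.
  Office Delay Adjustment: +775 days → 13 October 2001.
  Response Delay Deduction: −348 days → 30 October 2000.
Terminal disclaimer: OF-28487 expires on the earlier of 12 May 1999 and 30 October 2000.

1999-05-12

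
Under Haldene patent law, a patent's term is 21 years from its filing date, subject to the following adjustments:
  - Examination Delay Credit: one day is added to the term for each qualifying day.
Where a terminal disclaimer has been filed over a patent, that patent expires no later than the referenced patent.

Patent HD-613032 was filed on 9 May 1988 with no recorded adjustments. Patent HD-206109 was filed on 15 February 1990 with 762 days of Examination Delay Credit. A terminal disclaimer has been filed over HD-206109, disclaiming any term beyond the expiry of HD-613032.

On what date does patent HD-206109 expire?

May 9, 2009

Natural term of HD-206109:
  Base: filing + 21 years → 15 February 2011.
  Examination Delay Credit: +762 days → 18 March 2013.
Expiry of referenced patent HD-613032:
  Base: filing + 21 years → 9 May 2009.
Terminal disclaimer: HD-206109 expires on the earlier of 18 March 2013 and 9 May 2009.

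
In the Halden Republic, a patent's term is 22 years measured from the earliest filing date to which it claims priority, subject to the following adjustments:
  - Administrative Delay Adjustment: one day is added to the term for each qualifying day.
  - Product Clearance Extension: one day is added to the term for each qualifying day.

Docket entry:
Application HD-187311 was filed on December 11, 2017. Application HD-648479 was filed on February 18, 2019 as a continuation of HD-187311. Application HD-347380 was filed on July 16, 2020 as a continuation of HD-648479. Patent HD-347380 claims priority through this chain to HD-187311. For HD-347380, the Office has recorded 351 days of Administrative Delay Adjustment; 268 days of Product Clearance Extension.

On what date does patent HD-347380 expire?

Earliest priority filing: 11 December 2017.
Base term: 11 December 2017 + 22 years → 11 December 2039.
Administrative Delay Adjustment: +351 days → 26 November 2040.
Product Clearance Extension: +268 days → 21 August 2041.

August 21, 2041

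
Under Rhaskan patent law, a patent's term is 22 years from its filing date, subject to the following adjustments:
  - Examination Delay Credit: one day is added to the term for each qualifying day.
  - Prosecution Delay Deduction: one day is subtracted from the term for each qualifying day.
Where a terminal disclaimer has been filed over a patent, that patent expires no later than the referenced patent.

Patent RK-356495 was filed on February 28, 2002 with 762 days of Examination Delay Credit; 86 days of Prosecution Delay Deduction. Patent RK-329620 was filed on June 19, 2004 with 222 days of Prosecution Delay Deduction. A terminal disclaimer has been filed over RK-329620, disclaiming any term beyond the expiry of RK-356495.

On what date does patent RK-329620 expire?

November 9, 2025

Natural term of RK-329620:
  Base: filing + 22 years → 19 June 2026.
  Prosecution Delay Deduction: −222 days → 9 November 2025.
Expiry of referenced patent RK-356495:
  Base: filing + 22 years → 28 February 2024.
  Examination Delay Credit: +762 days → 31 March 2026.
  Prosecution Delay Deduction: −86 days → 4 January 2026.
Terminal disclaimer: RK-329620 expires on the earlier of 9 November 2025 and 4 January 2026.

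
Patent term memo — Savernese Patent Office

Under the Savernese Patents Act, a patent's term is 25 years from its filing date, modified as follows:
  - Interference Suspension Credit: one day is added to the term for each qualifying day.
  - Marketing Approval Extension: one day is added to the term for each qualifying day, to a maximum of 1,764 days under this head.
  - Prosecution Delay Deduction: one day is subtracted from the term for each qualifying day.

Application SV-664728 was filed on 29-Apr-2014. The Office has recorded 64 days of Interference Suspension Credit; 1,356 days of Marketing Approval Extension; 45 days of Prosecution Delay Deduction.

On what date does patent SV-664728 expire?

Base term: filing date + 25 years → 29 April 2039.
Interference Suspension Credit: +64 days → 2 July 2039.
Marketing Approval Extension: 1356 days (within the 1764-day cap) → +1356 days → 19 March 2043.
Prosecution Delay Deduction: −45 days → 2 February 2043.

2043-02-02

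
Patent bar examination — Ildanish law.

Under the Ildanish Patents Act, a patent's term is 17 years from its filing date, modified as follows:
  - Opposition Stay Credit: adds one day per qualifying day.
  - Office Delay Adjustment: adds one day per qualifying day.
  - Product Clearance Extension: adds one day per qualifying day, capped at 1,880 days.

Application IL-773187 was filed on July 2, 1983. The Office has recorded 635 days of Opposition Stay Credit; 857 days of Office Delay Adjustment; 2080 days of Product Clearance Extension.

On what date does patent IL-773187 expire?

September 25, 2009

Base term: filing date + 17 years → 2 July 2000.
Opposition Stay Credit: +635 days → 29 March 2002.
Office Delay Adjustment: +857 days → 2 August 2004.
Product Clearance Extension: 2080 days claimed exceeds the 1880-day cap, so +1880 days → 25 September 2009.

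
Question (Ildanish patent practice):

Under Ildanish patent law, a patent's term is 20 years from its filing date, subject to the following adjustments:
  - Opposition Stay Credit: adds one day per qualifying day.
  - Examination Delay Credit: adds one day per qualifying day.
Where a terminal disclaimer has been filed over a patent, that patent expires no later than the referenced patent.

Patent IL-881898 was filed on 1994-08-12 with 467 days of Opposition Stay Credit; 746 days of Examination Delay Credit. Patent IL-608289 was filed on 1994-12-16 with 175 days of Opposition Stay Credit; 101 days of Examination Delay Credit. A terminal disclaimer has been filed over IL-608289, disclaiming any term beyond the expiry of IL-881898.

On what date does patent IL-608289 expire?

2015-09-18

Natural term of IL-608289:
  Base: filing + 20 years → 16 December 2014.
  Opposition Stay Credit: +175 days → 9 June 2015.
  Examination Delay Credit: +101 days → 18 September 2015.
Expiry of referenced patent IL-881898:
  Base: filing + 20 years → 12 August 2014.
  Opposition Stay Credit: +467 days → 22 November 2015.
  Examination Delay Credit: +746 days → 7 December 2017.
Terminal disclaimer: IL-608289 expires on the earlier of 18 September 2015 and 7 December 2017.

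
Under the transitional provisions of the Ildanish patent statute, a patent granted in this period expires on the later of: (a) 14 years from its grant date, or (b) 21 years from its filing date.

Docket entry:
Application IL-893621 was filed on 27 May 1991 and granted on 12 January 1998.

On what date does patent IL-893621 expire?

May 27, 2012

(a) grant + 14 years → 12 January 2012.
(b) filing + 21 years → 27 May 2012.
Later of the two: 27 May 2012.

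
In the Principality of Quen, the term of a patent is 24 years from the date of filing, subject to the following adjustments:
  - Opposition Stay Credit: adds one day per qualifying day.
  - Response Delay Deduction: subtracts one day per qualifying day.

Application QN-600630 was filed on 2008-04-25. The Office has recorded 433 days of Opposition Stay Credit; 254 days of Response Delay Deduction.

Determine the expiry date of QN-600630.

2032-10-21

Base term: filing date + 24 years → 25 April 2032.
Opposition Stay Credit: +433 days → 2 July 2033.
Response Delay Deduction: −254 days → 21 October 2032.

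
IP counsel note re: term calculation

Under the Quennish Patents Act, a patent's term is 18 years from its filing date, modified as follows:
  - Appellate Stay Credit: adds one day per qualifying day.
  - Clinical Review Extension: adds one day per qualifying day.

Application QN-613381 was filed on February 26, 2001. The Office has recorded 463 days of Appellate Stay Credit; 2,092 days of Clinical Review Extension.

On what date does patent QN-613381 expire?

February 24, 2026

Base term: filing date + 18 years → 26 February 2019.
Appellate Stay Credit: +463 days → 3 June 2020.
Clinical Review Extension: +2092 days → 24 February 2026.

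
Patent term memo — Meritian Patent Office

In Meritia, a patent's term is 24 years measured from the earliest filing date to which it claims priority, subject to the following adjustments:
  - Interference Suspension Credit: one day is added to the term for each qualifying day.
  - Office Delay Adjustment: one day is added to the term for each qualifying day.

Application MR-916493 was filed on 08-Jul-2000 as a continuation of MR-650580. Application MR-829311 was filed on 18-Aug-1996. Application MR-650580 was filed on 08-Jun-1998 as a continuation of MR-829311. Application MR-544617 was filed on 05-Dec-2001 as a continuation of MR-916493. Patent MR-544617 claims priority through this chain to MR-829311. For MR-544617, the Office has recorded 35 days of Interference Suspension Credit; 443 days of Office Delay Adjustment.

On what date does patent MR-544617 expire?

Earliest priority filing: 18 August 1996.
Base term: 18 August 1996 + 24 years → 18 August 2020.
Interference Suspension Credit: +35 days → 22 September 2020.
Office Delay Adjustment: +443 days → 9 December 2021.

December 9, 2021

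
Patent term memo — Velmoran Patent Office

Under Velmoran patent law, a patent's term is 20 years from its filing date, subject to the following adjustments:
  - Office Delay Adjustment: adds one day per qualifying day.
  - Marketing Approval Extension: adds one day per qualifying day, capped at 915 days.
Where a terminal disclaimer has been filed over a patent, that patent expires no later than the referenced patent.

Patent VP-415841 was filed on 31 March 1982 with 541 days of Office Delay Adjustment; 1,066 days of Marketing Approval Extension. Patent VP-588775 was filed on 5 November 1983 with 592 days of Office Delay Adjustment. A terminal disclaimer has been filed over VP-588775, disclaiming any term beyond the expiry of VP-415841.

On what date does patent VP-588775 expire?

June 19, 2005

Natural term of VP-588775:
  Base: filing + 20 years → 5 November 2003.
  Office Delay Adjustment: +592 days → 19 June 2005.
Expiry of referenced patent VP-415841:
  Base: filing + 20 years → 31 March 2002.
  Office Delay Adjustment: +541 days → 23 September 2003.
  Marketing Approval Extension: 1066 days claimed exceeds the 915-day cap, so +915 days → 26 March 2006.
Terminal disclaimer: VP-588775 expires on the earlier of 19 June 2005 and 26 March 2006.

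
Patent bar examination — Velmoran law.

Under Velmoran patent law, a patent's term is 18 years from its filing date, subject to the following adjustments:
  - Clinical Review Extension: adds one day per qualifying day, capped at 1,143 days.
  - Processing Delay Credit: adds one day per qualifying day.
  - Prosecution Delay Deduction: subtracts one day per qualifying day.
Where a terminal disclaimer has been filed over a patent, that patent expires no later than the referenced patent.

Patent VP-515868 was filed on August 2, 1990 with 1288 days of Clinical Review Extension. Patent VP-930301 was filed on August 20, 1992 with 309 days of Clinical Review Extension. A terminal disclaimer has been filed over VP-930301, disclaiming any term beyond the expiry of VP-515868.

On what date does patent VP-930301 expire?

Natural term of VP-930301:
  Base: filing + 18 years → 20 August 2010.
  Clinical Review Extension: 309 days (within the 1143-day cap) → +309 days → 25 June 2011.
Expiry of referenced patent VP-515868:
  Base: filing + 18 years → 2 August 2008.
  Clinical Review Extension: 1288 days claimed exceeds the 1143-day cap, so +1143 days → 19 September 2011.
Terminal disclaimer: VP-930301 expires on the earlier of 25 June 2011 and 19 September 2011.

2011-06-25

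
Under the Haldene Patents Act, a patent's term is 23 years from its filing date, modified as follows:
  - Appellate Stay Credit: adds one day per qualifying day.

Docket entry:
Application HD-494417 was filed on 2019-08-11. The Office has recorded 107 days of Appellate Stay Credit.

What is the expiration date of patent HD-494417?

2042-11-26

Base term: filing date + 23 years → 11 August 2042.
Appellate Stay Credit: +107 days → 26 November 2042.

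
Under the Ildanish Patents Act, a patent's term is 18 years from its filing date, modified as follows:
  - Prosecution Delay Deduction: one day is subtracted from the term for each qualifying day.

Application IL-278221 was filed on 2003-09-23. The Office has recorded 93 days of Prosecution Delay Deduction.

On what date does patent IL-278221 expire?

June 22, 2021

Base term: filing date + 18 years → 23 September 2021.
Prosecution Delay Deduction: −93 days → 22 June 2021.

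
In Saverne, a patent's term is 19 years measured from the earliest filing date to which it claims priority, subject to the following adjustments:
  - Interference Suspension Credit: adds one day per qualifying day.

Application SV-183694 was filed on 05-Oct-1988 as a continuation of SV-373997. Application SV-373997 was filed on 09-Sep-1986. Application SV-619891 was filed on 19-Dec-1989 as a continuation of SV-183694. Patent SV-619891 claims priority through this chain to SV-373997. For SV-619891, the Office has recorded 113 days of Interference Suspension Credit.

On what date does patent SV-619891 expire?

Earliest priority filing: 9 September 1986.
Base term: 9 September 1986 + 19 years → 9 September 2005.
Interference Suspension Credit: +113 days → 31 December 2005.

December 31, 2005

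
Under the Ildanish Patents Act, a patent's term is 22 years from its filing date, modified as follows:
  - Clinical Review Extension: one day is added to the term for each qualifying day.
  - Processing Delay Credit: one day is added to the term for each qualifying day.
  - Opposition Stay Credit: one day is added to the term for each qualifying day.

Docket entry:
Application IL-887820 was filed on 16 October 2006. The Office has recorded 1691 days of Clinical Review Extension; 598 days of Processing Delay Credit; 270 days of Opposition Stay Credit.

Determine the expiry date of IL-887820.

Base term: filing date + 22 years → 16 October 2028.
Clinical Review Extension: +1691 days → 3 June 2033.
Processing Delay Credit: +598 days → 22 January 2035.
Opposition Stay Credit: +270 days → 19 October 2035.

2035-10-19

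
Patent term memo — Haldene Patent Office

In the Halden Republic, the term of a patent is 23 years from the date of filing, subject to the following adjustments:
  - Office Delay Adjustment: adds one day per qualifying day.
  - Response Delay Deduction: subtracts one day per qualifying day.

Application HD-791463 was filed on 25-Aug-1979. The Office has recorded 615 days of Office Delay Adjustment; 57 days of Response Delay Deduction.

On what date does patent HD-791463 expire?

Base term: filing date + 23 years → 25 August 2002.
Office Delay Adjustment: +615 days → 1 May 2004.
Response Delay Deduction: −57 days → 5 March 2004.

2004-03-05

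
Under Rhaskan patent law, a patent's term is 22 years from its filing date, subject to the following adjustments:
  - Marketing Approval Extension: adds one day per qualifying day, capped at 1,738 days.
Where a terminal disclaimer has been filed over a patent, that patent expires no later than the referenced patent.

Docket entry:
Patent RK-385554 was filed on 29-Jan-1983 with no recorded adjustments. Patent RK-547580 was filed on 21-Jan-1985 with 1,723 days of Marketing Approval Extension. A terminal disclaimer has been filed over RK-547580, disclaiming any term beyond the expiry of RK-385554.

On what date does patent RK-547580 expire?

January 29, 2005

Natural term of RK-547580:
  Base: filing + 22 years → 21 January 2007.
  Marketing Approval Extension: 1723 days (within the 1738-day cap) → +1723 days → 10 October 2011.
Expiry of referenced patent RK-385554:
  Base: filing + 22 years → 29 January 2005.
Terminal disclaimer: RK-547580 expires on the earlier of 10 October 2011 and 29 January 2005.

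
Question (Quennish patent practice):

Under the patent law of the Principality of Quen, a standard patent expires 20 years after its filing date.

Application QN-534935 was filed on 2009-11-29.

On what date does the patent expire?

November 29, 2029

Filing date + 20 years → 29 November 2029.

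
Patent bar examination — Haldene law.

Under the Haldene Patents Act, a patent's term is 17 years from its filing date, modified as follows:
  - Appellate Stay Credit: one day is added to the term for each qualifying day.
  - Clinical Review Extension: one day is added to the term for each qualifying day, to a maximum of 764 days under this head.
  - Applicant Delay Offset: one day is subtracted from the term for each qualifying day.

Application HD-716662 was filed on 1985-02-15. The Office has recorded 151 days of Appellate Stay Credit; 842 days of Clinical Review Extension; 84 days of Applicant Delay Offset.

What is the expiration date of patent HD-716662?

Base term: filing date + 17 years → 15 February 2002.
Appellate Stay Credit: +151 days → 16 July 2002.
Clinical Review Extension: 842 days claimed exceeds the 764-day cap, so +764 days → 18 August 2004.
Applicant Delay Offset: −84 days → 26 May 2004.

May 26, 2004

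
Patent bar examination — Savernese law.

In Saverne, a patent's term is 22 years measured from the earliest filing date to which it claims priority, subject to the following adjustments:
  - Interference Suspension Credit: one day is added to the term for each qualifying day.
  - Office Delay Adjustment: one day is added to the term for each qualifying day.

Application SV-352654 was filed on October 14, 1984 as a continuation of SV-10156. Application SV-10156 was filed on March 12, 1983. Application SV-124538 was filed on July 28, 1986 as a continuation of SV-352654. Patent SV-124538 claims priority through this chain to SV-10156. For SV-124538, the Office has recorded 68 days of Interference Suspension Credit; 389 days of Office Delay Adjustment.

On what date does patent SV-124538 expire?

June 12, 2006

Earliest priority filing: 12 March 1983.
Base term: 12 March 1983 + 22 years → 12 March 2005.
Interference Suspension Credit: +68 days → 19 May 2005.
Office Delay Adjustment: +389 days → 12 June 2006.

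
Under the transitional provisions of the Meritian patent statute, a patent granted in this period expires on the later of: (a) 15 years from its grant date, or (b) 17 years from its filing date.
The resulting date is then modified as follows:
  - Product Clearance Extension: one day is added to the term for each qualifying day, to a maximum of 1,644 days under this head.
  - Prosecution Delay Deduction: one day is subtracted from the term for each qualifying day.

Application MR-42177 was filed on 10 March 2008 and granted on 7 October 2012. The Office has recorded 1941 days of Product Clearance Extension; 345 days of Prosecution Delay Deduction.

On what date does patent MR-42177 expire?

(a) grant + 15 years → 7 October 2027.
(b) filing + 17 years → 10 March 2025.
Later of the two: 7 October 2027.
Product Clearance Extension: 1941 days claimed exceeds the 1644-day cap, so +1644 days → 7 April 2032.
Prosecution Delay Deduction: −345 days → 28 April 2031.

April 28, 2031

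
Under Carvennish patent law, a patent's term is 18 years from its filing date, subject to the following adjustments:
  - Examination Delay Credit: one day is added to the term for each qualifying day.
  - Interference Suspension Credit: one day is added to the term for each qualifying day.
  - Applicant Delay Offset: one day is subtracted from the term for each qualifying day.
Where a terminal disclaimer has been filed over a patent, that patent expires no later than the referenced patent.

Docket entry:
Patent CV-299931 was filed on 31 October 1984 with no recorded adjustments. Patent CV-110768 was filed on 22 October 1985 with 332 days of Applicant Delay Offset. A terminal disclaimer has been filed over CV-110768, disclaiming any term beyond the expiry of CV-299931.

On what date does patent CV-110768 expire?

Natural term of CV-110768:
  Base: filing + 18 years → 22 October 2003.
  Applicant Delay Offset: −332 days → 24 November 2002.
Expiry of referenced patent CV-299931:
  Base: filing + 18 years → 31 October 2002.
Terminal disclaimer: CV-110768 expires on the earlier of 24 November 2002 and 31 October 2002.

October 31, 2002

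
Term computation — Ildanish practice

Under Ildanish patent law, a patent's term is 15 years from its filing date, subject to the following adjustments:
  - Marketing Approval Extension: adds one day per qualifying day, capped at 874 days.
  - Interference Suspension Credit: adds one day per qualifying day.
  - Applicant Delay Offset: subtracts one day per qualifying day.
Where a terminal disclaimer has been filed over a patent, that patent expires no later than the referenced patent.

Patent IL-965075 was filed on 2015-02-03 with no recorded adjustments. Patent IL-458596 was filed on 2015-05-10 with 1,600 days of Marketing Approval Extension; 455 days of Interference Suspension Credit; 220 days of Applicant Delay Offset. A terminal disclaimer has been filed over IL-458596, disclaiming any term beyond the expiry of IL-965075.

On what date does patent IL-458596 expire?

February 3, 2030

Natural term of IL-458596:
  Base: filing + 15 years → 10 May 2030.
  Marketing Approval Extension: 1600 days claimed exceeds the 874-day cap, so +874 days → 30 September 2032.
  Interference Suspension Credit: +455 days → 29 December 2033.
  Applicant Delay Offset: −220 days → 23 May 2033.
Expiry of referenced patent IL-965075:
  Base: filing + 15 years → 3 February 2030.
Terminal disclaimer: IL-458596 expires on the earlier of 23 May 2033 and 3 February 2030.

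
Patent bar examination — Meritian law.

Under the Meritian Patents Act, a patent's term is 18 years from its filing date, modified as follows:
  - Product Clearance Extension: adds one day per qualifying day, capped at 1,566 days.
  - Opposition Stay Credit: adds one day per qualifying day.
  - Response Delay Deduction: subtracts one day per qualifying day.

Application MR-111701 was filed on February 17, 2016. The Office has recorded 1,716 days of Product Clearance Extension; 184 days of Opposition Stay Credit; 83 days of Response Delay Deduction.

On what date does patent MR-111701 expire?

2038-09-11

Base term: filing date + 18 years → 17 February 2034.
Product Clearance Extension: 1716 days claimed exceeds the 1566-day cap, so +1566 days → 2 June 2038.
Opposition Stay Credit: +184 days → 3 December 2038.
Response Delay Deduction: −83 days → 11 September 2038.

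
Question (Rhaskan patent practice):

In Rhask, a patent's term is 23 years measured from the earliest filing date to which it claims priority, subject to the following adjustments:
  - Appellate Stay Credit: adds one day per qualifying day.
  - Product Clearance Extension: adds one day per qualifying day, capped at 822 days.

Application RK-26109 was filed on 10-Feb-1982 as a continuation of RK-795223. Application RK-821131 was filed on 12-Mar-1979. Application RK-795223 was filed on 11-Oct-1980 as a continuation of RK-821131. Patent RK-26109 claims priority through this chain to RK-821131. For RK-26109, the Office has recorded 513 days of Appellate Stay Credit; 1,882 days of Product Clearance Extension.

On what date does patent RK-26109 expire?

November 6, 2005

Earliest priority filing: 12 March 1979.
Base term: 12 March 1979 + 23 years → 12 March 2002.
Appellate Stay Credit: +513 days → 7 August 2003.
Product Clearance Extension: 1882 days claimed exceeds the 822-day cap, so +822 days → 6 November 2005.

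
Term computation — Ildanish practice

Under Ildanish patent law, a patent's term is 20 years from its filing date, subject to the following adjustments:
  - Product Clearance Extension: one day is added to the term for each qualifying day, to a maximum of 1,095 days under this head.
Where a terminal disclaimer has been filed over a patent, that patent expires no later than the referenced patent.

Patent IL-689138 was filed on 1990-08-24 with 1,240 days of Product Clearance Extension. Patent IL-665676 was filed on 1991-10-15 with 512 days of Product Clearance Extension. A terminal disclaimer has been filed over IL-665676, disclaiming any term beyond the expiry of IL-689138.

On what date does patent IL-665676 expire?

Natural term of IL-665676:
  Base: filing + 20 years → 15 October 2011.
  Product Clearance Extension: 512 days (within the 1095-day cap) → +512 days → 10 March 2013.
Expiry of referenced patent IL-689138:
  Base: filing + 20 years → 24 August 2010.
  Product Clearance Extension: 1240 days claimed exceeds the 1095-day cap, so +1095 days → 23 August 2013.
Terminal disclaimer: IL-665676 expires on the earlier of 10 March 2013 and 23 August 2013.

2013-03-10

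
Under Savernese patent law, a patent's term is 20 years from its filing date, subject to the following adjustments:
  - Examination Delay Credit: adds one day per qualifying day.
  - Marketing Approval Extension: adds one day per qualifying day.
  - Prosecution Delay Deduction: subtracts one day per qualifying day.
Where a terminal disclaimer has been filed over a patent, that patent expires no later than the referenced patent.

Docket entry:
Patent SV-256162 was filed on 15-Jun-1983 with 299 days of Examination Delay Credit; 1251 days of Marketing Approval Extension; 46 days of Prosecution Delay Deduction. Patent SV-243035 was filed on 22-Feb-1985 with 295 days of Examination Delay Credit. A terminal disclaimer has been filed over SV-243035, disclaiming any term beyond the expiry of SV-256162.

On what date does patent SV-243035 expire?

December 14, 2005

Natural term of SV-243035:
  Base: filing + 20 years → 22 February 2005.
  Examination Delay Credit: +295 days → 14 December 2005.
Expiry of referenced patent SV-256162:
  Base: filing + 20 years → 15 June 2003.
  Examination Delay Credit: +299 days → 9 April 2004.
  Marketing Approval Extension: +1251 days → 12 September 2007.
  Prosecution Delay Deduction: −46 days → 28 July 2007.
Terminal disclaimer: SV-243035 expires on the earlier of 14 December 2005 and 28 July 2007.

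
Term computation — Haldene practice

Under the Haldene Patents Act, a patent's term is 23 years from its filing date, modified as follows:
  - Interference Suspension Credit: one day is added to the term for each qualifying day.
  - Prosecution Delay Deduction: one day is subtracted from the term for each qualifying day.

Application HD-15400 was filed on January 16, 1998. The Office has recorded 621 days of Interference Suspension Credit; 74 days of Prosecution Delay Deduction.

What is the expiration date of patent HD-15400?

Base term: filing date + 23 years → 16 January 2021.
Interference Suspension Credit: +621 days → 29 September 2022.
Prosecution Delay Deduction: −74 days → 17 July 2022.

2022-07-17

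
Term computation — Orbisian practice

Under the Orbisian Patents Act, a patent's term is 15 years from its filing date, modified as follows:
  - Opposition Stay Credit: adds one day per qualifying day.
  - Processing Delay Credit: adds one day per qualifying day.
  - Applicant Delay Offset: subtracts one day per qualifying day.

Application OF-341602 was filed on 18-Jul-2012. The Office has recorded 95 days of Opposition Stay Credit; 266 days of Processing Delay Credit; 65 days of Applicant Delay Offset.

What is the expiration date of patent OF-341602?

Base term: filing date + 15 years → 18 July 2027.
Opposition Stay Credit: +95 days → 21 October 2027.
Processing Delay Credit: +266 days → 13 July 2028.
Applicant Delay Offset: −65 days → 9 May 2028.

2028-05-09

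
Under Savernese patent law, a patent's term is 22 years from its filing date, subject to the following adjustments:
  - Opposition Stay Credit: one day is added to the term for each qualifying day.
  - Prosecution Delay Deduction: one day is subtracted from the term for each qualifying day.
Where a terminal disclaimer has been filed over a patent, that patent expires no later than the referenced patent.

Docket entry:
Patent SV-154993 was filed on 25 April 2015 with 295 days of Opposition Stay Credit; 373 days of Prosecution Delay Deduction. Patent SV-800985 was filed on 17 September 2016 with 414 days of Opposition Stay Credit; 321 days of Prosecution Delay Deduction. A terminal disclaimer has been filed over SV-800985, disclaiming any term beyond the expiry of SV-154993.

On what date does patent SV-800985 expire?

Natural term of SV-800985:
  Base: filing + 22 years → 17 September 2038.
  Opposition Stay Credit: +414 days → 5 November 2039.
  Prosecution Delay Deduction: −321 days → 19 December 2038.
Expiry of referenced patent SV-154993:
  Base: filing + 22 years → 25 April 2037.
  Opposition Stay Credit: +295 days → 14 February 2038.
  Prosecution Delay Deduction: −373 days → 6 February 2037.
Terminal disclaimer: SV-800985 expires on the earlier of 19 December 2038 and 6 February 2037.

February 6, 2037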